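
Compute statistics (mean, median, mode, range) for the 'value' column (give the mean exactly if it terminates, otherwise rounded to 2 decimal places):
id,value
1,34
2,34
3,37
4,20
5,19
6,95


Data: [34, 34, 37, 20, 19, 95]
Count: 6
Sum: 239
Mean: 239/6 ≈ 39.83 (rounded to 2 decimal places)
Sorted: [19, 20, 34, 34, 37, 95]
Median: 34.0
Mode: 34 (2 times)
Range: 95 - 19 = 76
Min: 19, Max: 95

mean≈39.83, median=34.0, mode=34, range=76


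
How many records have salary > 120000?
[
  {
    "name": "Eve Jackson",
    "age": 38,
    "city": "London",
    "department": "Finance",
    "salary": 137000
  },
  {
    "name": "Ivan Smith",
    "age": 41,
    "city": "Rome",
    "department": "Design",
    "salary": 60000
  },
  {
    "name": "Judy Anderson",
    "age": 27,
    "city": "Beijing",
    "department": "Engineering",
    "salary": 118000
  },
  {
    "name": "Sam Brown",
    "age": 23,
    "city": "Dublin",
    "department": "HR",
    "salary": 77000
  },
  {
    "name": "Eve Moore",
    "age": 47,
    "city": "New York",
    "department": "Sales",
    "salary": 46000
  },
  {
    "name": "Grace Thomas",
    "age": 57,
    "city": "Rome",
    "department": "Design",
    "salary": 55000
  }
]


Data: 6 records
Condition: salary > 120000

Checking each record:
  Eve Jackson: 137000 MATCH
  Ivan Smith: 60000
  Judy Anderson: 118000
  Sam Brown: 77000
  Eve Moore: 46000
  Grace Thomas: 55000

Count: 1

1


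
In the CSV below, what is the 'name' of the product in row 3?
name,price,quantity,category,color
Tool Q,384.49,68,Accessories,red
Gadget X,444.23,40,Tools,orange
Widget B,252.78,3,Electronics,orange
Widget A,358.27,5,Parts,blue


Query: Row 3 ('Widget B'), column 'name'
Value: Widget B

Widget B


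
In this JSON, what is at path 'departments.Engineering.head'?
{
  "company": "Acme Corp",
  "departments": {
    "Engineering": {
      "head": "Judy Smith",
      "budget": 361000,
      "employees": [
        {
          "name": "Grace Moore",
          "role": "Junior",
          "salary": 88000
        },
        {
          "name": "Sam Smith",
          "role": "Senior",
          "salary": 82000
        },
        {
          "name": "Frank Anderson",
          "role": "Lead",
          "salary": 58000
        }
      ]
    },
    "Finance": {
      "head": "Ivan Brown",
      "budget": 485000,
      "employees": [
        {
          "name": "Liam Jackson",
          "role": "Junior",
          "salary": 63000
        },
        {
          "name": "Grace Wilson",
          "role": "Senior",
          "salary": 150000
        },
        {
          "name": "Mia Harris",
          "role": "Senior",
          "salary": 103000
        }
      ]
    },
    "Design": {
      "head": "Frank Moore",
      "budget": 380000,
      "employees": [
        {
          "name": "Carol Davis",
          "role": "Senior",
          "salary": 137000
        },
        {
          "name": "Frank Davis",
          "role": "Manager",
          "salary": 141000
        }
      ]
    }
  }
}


Path: departments.Engineering.head

Navigate:
  -> departments
  -> Engineering
  -> head = 'Judy Smith'

Judy Smith


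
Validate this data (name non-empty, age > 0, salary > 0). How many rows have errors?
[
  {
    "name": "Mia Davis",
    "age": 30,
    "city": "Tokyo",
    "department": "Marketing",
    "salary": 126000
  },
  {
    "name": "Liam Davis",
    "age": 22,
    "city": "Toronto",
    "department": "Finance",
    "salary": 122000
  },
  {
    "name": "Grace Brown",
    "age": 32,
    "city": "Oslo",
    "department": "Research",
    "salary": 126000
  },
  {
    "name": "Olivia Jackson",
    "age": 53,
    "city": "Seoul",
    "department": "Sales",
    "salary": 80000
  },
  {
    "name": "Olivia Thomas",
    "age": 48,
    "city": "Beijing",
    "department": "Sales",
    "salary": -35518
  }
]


Validating 5 records:
Rules: name non-empty, age > 0, salary > 0

  Row 1 (Mia Davis): OK
  Row 2 (Liam Davis): OK
  Row 3 (Grace Brown): OK
  Row 4 (Olivia Jackson): OK
  Row 5 (Olivia Thomas): negative salary: -35518

Total errors: 1

1 errors


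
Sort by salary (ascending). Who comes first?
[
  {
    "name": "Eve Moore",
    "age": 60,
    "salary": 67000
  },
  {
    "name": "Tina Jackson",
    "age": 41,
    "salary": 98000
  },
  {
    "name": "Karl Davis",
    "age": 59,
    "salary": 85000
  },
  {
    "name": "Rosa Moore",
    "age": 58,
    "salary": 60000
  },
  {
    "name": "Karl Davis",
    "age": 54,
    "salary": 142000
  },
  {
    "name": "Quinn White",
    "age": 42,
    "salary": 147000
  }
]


Sort by: salary (ascending)

Sorted order:
  1. Rosa Moore (salary = 60000)
  2. Eve Moore (salary = 67000)
  3. Karl Davis (salary = 85000)
  4. Tina Jackson (salary = 98000)
  5. Karl Davis (salary = 142000)
  6. Quinn White (salary = 147000)

First: Rosa Moore

Rosa Moore


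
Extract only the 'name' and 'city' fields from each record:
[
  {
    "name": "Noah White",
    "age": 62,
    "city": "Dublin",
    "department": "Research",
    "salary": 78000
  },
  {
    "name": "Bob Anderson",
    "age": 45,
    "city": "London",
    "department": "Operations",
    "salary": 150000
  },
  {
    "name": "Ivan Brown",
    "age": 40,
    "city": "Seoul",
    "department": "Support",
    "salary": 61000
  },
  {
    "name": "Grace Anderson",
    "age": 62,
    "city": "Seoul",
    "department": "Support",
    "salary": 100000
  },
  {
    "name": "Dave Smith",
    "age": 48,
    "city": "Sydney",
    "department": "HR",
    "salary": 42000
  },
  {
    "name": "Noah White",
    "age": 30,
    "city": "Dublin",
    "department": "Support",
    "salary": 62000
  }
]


Original: 6 records with fields: name, age, city, department, salary
Keep: ['name', 'city']
Drop: ['age', 'department', 'salary']
Result: 6 records, 2 fields each

[
  {
    "name": "Noah White",
    "city": "Dublin"
  },
  {
    "name": "Bob Anderson",
    "city": "London"
  },
  {
    "name": "Ivan Brown",
    "city": "Seoul"
  },
  {
    "name": "Grace Anderson",
    "city": "Seoul"
  },
  {
    "name": "Dave Smith",
    "city": "Sydney"
  },
  {
    "name": "Noah White",
    "city": "Dublin"
  }
]


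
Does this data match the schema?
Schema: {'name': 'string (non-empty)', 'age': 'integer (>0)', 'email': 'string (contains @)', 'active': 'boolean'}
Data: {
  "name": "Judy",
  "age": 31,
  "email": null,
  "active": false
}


Validating each field against schema:
  name: OK (non-empty string)
  age: OK (positive integer)
  email: FAIL (null is not a string)
  active: OK (boolean)

Result: INVALID (1 error: email)

INVALID (1 error: email)


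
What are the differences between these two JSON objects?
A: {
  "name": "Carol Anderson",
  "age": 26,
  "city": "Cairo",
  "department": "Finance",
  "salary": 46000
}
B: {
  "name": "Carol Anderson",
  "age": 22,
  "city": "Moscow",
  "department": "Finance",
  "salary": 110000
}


Comparing each field (in key order):
  name: same
  age: DIFFERENT
  city: DIFFERENT
  department: same
  salary: DIFFERENT
Differences:
  age: 26 -> 22
  city: Cairo -> Moscow
  salary: 46000 -> 110000

3 field(s) changed

3 changes: age, city, salary


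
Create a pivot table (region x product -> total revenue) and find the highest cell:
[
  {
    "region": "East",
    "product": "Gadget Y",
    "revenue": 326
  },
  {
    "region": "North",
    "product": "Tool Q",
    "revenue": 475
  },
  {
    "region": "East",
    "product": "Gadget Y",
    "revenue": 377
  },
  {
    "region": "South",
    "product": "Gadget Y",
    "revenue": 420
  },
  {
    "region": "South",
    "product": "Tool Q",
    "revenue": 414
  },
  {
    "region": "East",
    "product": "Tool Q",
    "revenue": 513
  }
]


Pivot: region (rows) x product (columns) -> total revenue

     Gadget Y      Tool Q      
East           703           513  
North            0           475  
South          420           414  

Highest: East / Gadget Y = $703

East / Gadget Y = $703


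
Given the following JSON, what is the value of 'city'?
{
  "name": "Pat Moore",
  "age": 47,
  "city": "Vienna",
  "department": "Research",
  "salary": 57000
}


Looking up field 'city'
Value: Vienna

Vienna


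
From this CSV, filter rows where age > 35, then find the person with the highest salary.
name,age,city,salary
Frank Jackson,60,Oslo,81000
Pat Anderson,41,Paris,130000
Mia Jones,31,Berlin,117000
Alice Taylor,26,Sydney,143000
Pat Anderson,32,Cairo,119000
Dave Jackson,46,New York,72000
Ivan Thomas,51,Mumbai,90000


Filter: age > 35
Sort by: salary (descending)

Filtered records (4):
  Pat Anderson, age 41, salary $130000
  Ivan Thomas, age 51, salary $90000
  Frank Jackson, age 60, salary $81000
  Dave Jackson, age 46, salary $72000

Highest salary: Pat Anderson ($130000)

Pat Anderson


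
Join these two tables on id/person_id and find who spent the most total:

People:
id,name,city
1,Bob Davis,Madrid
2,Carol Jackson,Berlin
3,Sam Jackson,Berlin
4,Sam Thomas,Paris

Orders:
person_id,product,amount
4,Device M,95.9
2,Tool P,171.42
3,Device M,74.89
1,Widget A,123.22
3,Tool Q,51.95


Join on: people.id = orders.person_id

Joined rows:
  Sam Thomas (Paris) bought Device M for $95.9
  Carol Jackson (Berlin) bought Tool P for $171.42
  Sam Jackson (Berlin) bought Device M for $74.89
  Bob Davis (Madrid) bought Widget A for $123.22
  Sam Jackson (Berlin) bought Tool Q for $51.95

Total per person:
  Carol Jackson: $171.42
  Sam Jackson: $126.84
  Bob Davis: $123.22
  Sam Thomas: $95.90

Top spender: Carol Jackson ($171.42)

Carol Jackson ($171.42)


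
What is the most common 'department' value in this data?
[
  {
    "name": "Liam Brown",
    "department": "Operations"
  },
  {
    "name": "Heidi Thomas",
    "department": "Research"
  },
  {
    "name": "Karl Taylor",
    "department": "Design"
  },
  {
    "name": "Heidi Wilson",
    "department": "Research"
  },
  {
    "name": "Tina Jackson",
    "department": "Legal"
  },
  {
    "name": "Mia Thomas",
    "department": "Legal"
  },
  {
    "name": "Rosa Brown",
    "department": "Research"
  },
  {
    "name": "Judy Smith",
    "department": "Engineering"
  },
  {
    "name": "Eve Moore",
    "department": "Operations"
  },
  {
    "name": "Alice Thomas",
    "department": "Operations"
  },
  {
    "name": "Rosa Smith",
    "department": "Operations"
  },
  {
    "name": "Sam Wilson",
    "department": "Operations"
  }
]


Counting 'department' values across 12 records:

  Operations: 5 #####
  Research: 3 ###
  Legal: 2 ##
  Design: 1 #
  Engineering: 1 #

Most common: Operations (5 times)

Operations (5 times)


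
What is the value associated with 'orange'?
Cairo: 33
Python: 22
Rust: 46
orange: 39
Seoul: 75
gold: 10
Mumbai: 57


Looking up key 'orange'
Value: 39

39


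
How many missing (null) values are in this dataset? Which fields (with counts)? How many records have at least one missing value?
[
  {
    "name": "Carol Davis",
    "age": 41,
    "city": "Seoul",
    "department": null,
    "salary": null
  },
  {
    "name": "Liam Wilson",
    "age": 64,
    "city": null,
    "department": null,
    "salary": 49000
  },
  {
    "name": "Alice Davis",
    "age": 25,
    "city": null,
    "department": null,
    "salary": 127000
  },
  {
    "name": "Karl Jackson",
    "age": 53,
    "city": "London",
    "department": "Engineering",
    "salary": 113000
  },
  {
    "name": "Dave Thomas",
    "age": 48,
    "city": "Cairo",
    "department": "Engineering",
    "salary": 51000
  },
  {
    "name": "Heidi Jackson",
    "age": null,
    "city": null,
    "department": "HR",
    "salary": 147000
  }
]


Checking for missing (null) values in 6 records:

  Carol Davis: department, salary
  Liam Wilson: city, department
  Alice Davis: city, department
  Karl Jackson: complete
  Dave Thomas: complete
  Heidi Jackson: age, city

Per field:
  name: 0 missing
  age: 1 missing
  city: 3 missing
  department: 3 missing
  salary: 1 missing

Total missing values: 8
Records with any missing: 4

8 missing values (age: 1, city: 3, department: 3, salary: 1); 4 incomplete records


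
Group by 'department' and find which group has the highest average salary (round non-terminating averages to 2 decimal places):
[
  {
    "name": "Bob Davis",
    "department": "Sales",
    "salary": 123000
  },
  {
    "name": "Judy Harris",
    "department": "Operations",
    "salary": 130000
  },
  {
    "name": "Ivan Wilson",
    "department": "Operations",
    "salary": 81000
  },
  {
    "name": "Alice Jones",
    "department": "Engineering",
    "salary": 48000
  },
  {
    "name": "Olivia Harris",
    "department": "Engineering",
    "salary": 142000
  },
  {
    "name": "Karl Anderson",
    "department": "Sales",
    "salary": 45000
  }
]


Group by: department

Groups:
  Engineering: 2 people, avg salary = 190000/2 = $95000
  Operations: 2 people, avg salary = 211000/2 = $105500
  Sales: 2 people, avg salary = 168000/2 = $84000

Highest average salary: Operations ($105500)

Operations ($105500)


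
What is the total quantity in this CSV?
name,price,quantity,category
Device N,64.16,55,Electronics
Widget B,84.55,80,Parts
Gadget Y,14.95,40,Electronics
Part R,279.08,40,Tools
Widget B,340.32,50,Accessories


Computing total quantity:
Values: [55, 80, 40, 40, 50]
Sum = 265

265


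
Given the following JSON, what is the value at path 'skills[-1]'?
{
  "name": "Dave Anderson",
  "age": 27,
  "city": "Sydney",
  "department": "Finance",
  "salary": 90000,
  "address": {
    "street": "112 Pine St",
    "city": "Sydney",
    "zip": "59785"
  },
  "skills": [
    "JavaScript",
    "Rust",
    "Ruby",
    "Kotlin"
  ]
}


Query: skills[-1]
Path: skills -> last element
Value: Kotlin

Kotlin


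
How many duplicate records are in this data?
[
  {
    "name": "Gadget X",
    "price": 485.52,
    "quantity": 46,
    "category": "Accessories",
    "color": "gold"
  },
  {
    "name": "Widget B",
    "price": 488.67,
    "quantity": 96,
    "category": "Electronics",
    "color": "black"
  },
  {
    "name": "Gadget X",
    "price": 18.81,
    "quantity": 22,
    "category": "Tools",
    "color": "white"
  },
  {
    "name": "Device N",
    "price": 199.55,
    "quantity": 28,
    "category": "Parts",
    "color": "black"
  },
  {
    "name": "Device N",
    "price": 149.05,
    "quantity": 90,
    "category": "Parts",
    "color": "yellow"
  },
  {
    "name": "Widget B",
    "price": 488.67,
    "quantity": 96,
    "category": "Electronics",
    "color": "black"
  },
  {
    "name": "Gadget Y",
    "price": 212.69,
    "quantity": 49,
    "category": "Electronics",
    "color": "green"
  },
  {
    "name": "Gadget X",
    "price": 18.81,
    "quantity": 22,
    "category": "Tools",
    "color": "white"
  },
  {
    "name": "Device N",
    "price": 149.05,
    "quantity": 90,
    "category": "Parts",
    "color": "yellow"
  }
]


Checking 9 records for duplicates:

  Row 1: Gadget X ($485.52, qty 46)
  Row 2: Widget B ($488.67, qty 96)
  Row 3: Gadget X ($18.81, qty 22)
  Row 4: Device N ($199.55, qty 28)
  Row 5: Device N ($149.05, qty 90)
  Row 6: Widget B ($488.67, qty 96) <-- DUPLICATE
  Row 7: Gadget Y ($212.69, qty 49)
  Row 8: Gadget X ($18.81, qty 22) <-- DUPLICATE
  Row 9: Device N ($149.05, qty 90) <-- DUPLICATE

Duplicates found: 3
Unique records: 6

3 duplicates, 6 unique


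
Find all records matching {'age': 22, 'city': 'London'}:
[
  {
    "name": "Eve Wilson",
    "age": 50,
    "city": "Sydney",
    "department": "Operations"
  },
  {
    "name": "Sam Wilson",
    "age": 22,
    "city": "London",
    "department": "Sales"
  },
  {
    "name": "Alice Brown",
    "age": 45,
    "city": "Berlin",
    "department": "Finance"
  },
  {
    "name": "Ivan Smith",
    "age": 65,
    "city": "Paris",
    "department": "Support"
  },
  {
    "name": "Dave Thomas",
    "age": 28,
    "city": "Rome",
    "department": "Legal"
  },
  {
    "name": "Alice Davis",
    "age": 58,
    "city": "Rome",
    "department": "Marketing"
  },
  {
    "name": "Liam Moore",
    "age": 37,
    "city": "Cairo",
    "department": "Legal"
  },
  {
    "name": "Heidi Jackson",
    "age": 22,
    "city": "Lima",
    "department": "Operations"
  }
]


Search criteria: {'age': 22, 'city': 'London'}

Checking 8 records:
  Eve Wilson: {age: 50, city: Sydney}
  Sam Wilson: {age: 22, city: London} <-- MATCH
  Alice Brown: {age: 45, city: Berlin}
  Ivan Smith: {age: 65, city: Paris}
  Dave Thomas: {age: 28, city: Rome}
  Alice Davis: {age: 58, city: Rome}
  Liam Moore: {age: 37, city: Cairo}
  Heidi Jackson: {age: 22, city: Lima}

Matches: ["Sam Wilson"]

["Sam Wilson"]


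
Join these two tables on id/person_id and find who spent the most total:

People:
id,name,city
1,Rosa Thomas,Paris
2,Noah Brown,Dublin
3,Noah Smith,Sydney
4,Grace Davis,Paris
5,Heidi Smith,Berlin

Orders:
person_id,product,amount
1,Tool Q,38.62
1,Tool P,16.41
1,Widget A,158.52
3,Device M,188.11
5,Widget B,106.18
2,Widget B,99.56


Join on: people.id = orders.person_id

Joined rows:
  Rosa Thomas (Paris) bought Tool Q for $38.62
  Rosa Thomas (Paris) bought Tool P for $16.41
  Rosa Thomas (Paris) bought Widget A for $158.52
  Noah Smith (Sydney) bought Device M for $188.11
  Heidi Smith (Berlin) bought Widget B for $106.18
  Noah Brown (Dublin) bought Widget B for $99.56

Total per person:
  Rosa Thomas: $213.55
  Noah Smith: $188.11
  Heidi Smith: $106.18
  Noah Brown: $99.56

Top spender: Rosa Thomas ($213.55)

Rosa Thomas ($213.55)


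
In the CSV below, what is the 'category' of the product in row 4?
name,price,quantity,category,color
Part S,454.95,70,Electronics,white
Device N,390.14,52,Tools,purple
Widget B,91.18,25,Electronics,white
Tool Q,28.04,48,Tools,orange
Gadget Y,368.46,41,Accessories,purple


Query: Row 4 ('Tool Q'), column 'category'
Value: Tools

Tools


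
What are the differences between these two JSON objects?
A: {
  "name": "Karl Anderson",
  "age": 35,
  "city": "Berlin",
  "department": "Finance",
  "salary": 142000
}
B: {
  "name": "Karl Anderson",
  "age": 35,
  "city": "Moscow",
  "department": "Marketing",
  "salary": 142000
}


Comparing each field (in key order):
  name: same
  age: same
  city: DIFFERENT
  department: DIFFERENT
  salary: same
Differences:
  city: Berlin -> Moscow
  department: Finance -> Marketing

2 field(s) changed

2 changes: city, department


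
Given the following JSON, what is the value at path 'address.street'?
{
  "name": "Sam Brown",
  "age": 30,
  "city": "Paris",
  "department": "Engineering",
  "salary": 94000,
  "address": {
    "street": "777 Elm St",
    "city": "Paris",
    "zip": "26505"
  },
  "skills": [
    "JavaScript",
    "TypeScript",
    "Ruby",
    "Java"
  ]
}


Query: address.street
Path: address -> street
Value: 777 Elm St

777 Elm St


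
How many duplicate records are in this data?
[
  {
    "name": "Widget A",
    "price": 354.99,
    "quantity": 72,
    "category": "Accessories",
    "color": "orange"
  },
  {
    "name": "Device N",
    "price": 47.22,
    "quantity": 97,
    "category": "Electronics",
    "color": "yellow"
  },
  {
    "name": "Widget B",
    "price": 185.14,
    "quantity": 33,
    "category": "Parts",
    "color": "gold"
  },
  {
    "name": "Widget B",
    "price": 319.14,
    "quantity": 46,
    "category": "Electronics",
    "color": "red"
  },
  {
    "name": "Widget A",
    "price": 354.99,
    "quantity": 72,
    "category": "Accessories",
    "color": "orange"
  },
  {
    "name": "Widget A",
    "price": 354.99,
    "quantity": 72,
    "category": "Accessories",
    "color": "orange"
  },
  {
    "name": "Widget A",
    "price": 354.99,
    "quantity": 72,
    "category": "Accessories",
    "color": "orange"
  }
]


Checking 7 records for duplicates:

  Row 1: Widget A ($354.99, qty 72)
  Row 2: Device N ($47.22, qty 97)
  Row 3: Widget B ($185.14, qty 33)
  Row 4: Widget B ($319.14, qty 46)
  Row 5: Widget A ($354.99, qty 72) <-- DUPLICATE
  Row 6: Widget A ($354.99, qty 72) <-- DUPLICATE
  Row 7: Widget A ($354.99, qty 72) <-- DUPLICATE

Duplicates found: 3
Unique records: 4

3 duplicates, 4 unique


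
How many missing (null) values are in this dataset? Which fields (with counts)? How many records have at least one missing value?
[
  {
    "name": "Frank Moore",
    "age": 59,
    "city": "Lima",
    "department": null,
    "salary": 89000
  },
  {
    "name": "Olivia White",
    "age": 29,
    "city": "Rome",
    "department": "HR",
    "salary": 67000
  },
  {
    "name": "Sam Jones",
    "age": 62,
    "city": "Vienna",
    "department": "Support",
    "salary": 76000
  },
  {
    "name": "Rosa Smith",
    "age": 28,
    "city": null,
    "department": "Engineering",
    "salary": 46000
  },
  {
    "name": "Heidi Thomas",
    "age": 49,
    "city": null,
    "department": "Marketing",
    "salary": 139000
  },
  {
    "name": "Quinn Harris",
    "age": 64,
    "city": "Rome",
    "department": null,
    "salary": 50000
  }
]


Checking for missing (null) values in 6 records:

  Frank Moore: department
  Olivia White: complete
  Sam Jones: complete
  Rosa Smith: city
  Heidi Thomas: city
  Quinn Harris: department

Per field:
  name: 0 missing
  age: 0 missing
  city: 2 missing
  department: 2 missing
  salary: 0 missing

Total missing values: 4
Records with any missing: 4

4 missing values (city: 2, department: 2); 4 incomplete records


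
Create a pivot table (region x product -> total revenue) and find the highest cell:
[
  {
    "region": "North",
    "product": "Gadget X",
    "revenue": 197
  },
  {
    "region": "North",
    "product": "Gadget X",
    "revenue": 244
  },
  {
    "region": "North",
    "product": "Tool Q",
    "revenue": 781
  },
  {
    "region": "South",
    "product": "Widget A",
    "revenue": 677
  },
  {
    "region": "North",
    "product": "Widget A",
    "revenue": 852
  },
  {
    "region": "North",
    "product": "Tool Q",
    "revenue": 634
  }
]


Pivot: region (rows) x product (columns) -> total revenue

     Gadget X      Tool Q        Widget A    
North          441          1415           852  
South            0             0           677  

Highest: North / Tool Q = $1415

North / Tool Q = $1415


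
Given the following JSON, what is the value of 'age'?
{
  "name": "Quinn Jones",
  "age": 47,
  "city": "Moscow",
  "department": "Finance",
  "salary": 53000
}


Looking up field 'age'
Value: 47

47


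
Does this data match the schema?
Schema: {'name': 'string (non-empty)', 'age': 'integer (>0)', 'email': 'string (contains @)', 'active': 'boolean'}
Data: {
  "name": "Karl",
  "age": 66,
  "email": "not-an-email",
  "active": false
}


Validating each field against schema:
  name: OK (non-empty string)
  age: OK (positive integer)
  email: FAIL ("not-an-email" does not contain @)
  active: OK (boolean)

Result: INVALID (1 error: email)

INVALID (1 error: email)


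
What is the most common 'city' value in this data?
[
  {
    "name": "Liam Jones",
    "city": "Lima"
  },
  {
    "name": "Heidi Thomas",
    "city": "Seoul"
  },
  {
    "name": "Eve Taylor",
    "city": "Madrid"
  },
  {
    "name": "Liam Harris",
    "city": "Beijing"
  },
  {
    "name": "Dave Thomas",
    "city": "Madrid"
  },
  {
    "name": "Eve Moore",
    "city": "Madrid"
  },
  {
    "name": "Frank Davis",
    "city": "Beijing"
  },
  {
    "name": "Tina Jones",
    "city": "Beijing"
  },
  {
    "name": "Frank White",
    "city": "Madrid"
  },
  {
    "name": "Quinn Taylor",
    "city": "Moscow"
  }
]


Counting 'city' values across 10 records:

  Madrid: 4 ####
  Beijing: 3 ###
  Lima: 1 #
  Seoul: 1 #
  Moscow: 1 #

Most common: Madrid (4 times)

Madrid (4 times)


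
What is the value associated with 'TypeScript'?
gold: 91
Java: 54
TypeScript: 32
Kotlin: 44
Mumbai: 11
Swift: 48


Looking up key 'TypeScript'
Value: 32

32


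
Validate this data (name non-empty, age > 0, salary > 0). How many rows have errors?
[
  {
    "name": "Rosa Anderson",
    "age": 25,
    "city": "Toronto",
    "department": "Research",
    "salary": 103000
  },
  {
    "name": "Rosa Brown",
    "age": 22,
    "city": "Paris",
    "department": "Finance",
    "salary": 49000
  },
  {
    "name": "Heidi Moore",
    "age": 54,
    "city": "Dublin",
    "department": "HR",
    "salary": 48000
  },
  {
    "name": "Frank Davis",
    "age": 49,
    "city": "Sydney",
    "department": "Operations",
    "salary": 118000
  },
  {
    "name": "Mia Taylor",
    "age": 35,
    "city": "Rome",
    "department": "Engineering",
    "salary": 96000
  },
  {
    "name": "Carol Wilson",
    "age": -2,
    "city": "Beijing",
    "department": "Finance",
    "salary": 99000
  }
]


Validating 6 records:
Rules: name non-empty, age > 0, salary > 0

  Row 1 (Rosa Anderson): OK
  Row 2 (Rosa Brown): OK
  Row 3 (Heidi Moore): OK
  Row 4 (Frank Davis): OK
  Row 5 (Mia Taylor): OK
  Row 6 (Carol Wilson): negative age: -2

Total errors: 1

1 errors


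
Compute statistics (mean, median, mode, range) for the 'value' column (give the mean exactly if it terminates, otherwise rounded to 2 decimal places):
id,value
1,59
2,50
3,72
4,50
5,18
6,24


Data: [59, 50, 72, 50, 18, 24]
Count: 6
Sum: 273
Mean: 273/6 = 45.5
Sorted: [18, 24, 50, 50, 59, 72]
Median: 50.0
Mode: 50 (2 times)
Range: 72 - 18 = 54
Min: 18, Max: 72

mean=45.5, median=50.0, mode=50, range=54


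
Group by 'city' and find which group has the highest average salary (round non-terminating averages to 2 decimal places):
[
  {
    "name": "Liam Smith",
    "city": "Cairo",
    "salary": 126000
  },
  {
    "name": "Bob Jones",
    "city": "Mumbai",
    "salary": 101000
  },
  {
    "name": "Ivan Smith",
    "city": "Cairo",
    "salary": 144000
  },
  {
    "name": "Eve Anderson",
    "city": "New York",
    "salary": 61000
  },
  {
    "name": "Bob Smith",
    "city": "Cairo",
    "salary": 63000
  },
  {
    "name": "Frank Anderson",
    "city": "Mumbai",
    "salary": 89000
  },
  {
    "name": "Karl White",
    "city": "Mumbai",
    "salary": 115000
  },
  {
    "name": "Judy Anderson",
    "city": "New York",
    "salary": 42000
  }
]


Group by: city

Groups:
  Cairo: 3 people, avg salary = 333000/3 = $111000
  Mumbai: 3 people, avg salary = 305000/3 ≈ $101666.67
  New York: 2 people, avg salary = 103000/2 = $51500

Highest average salary: Cairo ($111000)

Cairo ($111000)


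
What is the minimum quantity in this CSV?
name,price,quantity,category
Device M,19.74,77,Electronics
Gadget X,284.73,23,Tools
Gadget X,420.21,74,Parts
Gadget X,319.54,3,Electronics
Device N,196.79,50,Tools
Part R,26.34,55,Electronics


Computing minimum quantity:
Values: [77, 23, 74, 3, 50, 55]
Min = 3

3


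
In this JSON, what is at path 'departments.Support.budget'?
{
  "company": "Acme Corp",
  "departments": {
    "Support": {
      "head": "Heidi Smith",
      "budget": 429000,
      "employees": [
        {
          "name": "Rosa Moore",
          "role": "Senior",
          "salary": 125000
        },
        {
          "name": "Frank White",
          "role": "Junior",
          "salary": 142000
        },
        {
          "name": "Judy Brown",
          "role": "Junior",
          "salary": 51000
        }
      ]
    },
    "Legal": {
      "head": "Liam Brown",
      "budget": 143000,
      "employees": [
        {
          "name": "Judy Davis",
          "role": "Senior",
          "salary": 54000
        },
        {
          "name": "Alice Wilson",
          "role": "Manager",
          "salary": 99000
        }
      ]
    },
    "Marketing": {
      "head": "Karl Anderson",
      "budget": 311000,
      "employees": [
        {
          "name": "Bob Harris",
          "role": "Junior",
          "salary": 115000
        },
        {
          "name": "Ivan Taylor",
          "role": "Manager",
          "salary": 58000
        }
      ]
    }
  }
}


Path: departments.Support.budget

Navigate:
  -> departments
  -> Support
  -> budget = 429000

429000


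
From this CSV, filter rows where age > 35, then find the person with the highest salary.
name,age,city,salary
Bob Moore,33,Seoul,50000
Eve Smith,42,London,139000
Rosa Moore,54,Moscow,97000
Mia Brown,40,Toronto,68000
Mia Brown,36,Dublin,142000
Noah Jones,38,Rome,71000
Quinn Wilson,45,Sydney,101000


Filter: age > 35
Sort by: salary (descending)

Filtered records (6):
  Mia Brown, age 36, salary $142000
  Eve Smith, age 42, salary $139000
  Quinn Wilson, age 45, salary $101000
  Rosa Moore, age 54, salary $97000
  Noah Jones, age 38, salary $71000
  Mia Brown, age 40, salary $68000

Highest salary: Mia Brown ($142000)

Mia Brown


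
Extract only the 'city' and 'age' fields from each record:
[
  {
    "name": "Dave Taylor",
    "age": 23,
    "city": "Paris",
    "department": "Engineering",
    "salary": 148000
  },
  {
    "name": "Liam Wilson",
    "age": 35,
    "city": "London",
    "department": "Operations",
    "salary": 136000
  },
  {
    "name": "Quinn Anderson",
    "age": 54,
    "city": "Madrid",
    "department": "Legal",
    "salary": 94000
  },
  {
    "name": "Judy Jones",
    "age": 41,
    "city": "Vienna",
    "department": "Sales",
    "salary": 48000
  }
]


Original: 4 records with fields: name, age, city, department, salary
Keep: ['city', 'age']
Drop: ['name', 'department', 'salary']
Result: 4 records, 2 fields each

[
  {
    "city": "Paris",
    "age": 23
  },
  {
    "city": "London",
    "age": 35
  },
  {
    "city": "Madrid",
    "age": 54
  },
  {
    "city": "Vienna",
    "age": 41
  }
]


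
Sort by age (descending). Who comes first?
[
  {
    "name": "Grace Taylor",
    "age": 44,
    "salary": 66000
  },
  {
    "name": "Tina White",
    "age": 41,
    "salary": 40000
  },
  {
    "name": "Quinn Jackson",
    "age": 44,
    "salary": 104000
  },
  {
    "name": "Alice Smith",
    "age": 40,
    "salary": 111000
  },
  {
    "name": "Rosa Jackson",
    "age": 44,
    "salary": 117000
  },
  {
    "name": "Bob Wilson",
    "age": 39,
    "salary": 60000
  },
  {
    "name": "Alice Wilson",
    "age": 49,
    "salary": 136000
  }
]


Sort by: age (descending)

Sorted order:
  1. Alice Wilson (age = 49)
  2. Grace Taylor (age = 44)
  3. Quinn Jackson (age = 44)
  4. Rosa Jackson (age = 44)
  5. Tina White (age = 41)
  6. Alice Smith (age = 40)
  7. Bob Wilson (age = 39)

First: Alice Wilson

Alice Wilson


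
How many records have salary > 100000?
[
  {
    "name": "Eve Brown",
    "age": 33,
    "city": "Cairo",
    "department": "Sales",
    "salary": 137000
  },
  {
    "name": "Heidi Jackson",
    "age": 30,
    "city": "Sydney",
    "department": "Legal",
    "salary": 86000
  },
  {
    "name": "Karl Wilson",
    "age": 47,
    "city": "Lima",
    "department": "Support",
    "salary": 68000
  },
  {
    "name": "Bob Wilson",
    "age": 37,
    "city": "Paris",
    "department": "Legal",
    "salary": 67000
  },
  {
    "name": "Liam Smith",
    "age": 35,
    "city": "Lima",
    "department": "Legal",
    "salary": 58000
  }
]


Data: 5 records
Condition: salary > 100000

Checking each record:
  Eve Brown: 137000 MATCH
  Heidi Jackson: 86000
  Karl Wilson: 68000
  Bob Wilson: 67000
  Liam Smith: 58000

Count: 1

1


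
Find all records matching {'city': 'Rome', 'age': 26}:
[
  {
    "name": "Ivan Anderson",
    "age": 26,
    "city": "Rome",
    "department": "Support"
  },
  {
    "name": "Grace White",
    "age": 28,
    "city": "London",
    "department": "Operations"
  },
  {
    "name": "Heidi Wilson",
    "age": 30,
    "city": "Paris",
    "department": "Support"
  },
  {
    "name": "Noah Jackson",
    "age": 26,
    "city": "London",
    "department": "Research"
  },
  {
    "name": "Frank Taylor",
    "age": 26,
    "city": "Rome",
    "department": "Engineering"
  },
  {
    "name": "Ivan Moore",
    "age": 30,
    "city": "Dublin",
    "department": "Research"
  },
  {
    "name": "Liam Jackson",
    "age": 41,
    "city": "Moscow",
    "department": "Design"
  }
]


Search criteria: {'city': 'Rome', 'age': 26}

Checking 7 records:
  Ivan Anderson: {city: Rome, age: 26} <-- MATCH
  Grace White: {city: London, age: 28}
  Heidi Wilson: {city: Paris, age: 30}
  Noah Jackson: {city: London, age: 26}
  Frank Taylor: {city: Rome, age: 26} <-- MATCH
  Ivan Moore: {city: Dublin, age: 30}
  Liam Jackson: {city: Moscow, age: 41}

Matches: ["Ivan Anderson", "Frank Taylor"]

["Ivan Anderson", "Frank Taylor"]


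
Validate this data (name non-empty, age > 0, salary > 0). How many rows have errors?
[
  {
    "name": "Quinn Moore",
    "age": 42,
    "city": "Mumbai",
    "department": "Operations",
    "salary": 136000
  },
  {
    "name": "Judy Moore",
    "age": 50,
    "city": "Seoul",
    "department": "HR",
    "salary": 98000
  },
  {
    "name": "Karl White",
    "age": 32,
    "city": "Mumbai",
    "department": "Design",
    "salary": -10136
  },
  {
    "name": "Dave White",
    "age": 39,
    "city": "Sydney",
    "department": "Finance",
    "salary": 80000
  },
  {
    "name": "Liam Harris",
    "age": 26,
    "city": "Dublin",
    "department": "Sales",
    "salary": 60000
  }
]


Validating 5 records:
Rules: name non-empty, age > 0, salary > 0

  Row 1 (Quinn Moore): OK
  Row 2 (Judy Moore): OK
  Row 3 (Karl White): negative salary: -10136
  Row 4 (Dave White): OK
  Row 5 (Liam Harris): OK

Total errors: 1

1 errors


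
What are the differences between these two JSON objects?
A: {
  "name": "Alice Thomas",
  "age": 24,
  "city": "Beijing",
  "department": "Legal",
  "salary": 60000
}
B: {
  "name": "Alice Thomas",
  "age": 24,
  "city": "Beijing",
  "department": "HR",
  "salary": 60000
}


Comparing each field (in key order):
  name: same
  age: same
  city: same
  department: DIFFERENT
  salary: same
Differences:
  department: Legal -> HR

1 field(s) changed

1 change: department


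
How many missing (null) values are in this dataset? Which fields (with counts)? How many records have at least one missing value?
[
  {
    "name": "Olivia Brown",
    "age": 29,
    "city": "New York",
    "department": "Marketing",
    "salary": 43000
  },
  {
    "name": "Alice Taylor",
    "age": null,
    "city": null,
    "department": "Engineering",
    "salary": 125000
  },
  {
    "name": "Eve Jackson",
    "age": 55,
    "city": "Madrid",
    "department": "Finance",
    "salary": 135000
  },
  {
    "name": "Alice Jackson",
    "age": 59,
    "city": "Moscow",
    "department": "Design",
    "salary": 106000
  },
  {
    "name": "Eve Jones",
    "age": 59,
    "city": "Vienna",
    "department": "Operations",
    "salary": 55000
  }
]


Checking for missing (null) values in 5 records:

  Olivia Brown: complete
  Alice Taylor: age, city
  Eve Jackson: complete
  Alice Jackson: complete
  Eve Jones: complete

Per field:
  name: 0 missing
  age: 1 missing
  city: 1 missing
  department: 0 missing
  salary: 0 missing

Total missing values: 2
Records with any missing: 1

2 missing values (age: 1, city: 1); 1 incomplete records


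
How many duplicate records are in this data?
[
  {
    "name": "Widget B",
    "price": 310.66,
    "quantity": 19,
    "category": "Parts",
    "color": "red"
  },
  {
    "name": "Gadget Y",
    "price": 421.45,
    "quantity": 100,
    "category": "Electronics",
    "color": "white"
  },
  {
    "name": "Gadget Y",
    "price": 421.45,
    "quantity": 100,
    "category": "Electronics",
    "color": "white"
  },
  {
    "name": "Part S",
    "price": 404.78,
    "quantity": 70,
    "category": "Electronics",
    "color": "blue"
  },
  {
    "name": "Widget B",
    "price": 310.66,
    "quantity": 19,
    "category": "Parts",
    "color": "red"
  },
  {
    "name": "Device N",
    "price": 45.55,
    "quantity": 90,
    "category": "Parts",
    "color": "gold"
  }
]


Checking 6 records for duplicates:

  Row 1: Widget B ($310.66, qty 19)
  Row 2: Gadget Y ($421.45, qty 100)
  Row 3: Gadget Y ($421.45, qty 100) <-- DUPLICATE
  Row 4: Part S ($404.78, qty 70)
  Row 5: Widget B ($310.66, qty 19) <-- DUPLICATE
  Row 6: Device N ($45.55, qty 90)

Duplicates found: 2
Unique records: 4

2 duplicates, 4 unique


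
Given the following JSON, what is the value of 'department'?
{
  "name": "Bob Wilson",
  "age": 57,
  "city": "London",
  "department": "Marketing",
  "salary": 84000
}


Looking up field 'department'
Value: Marketing

Marketing


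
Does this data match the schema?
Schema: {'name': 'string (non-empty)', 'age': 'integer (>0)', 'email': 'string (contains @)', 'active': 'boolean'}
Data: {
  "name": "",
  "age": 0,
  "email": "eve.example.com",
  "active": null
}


Validating each field against schema:
  name: FAIL ("" is an empty string)
  age: FAIL (0 is not > 0)
  email: FAIL ("eve.example.com" does not contain @)
  active: FAIL (null is not a boolean)

Result: INVALID (4 errors: name, age, email, active)

INVALID (4 errors: name, age, email, active)


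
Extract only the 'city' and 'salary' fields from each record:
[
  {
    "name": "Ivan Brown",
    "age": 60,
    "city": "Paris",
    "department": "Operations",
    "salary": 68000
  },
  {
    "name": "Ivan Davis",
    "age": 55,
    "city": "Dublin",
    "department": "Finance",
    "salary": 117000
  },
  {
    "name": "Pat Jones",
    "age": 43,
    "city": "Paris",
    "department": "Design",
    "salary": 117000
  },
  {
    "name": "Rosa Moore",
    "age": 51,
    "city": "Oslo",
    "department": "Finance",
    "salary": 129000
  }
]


Original: 4 records with fields: name, age, city, department, salary
Keep: ['city', 'salary']
Drop: ['name', 'age', 'department']
Result: 4 records, 2 fields each

[
  {
    "city": "Paris",
    "salary": 68000
  },
  {
    "city": "Dublin",
    "salary": 117000
  },
  {
    "city": "Paris",
    "salary": 117000
  },
  {
    "city": "Oslo",
    "salary": 129000
  }
]


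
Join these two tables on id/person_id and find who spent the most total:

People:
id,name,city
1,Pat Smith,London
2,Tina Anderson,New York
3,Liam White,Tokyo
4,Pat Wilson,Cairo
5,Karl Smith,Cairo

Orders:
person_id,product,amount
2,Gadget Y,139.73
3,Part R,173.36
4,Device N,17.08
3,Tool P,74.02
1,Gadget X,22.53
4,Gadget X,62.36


Join on: people.id = orders.person_id

Joined rows:
  Tina Anderson (New York) bought Gadget Y for $139.73
  Liam White (Tokyo) bought Part R for $173.36
  Pat Wilson (Cairo) bought Device N for $17.08
  Liam White (Tokyo) bought Tool P for $74.02
  Pat Smith (London) bought Gadget X for $22.53
  Pat Wilson (Cairo) bought Gadget X for $62.36

Total per person:
  Liam White: $247.38
  Tina Anderson: $139.73
  Pat Wilson: $79.44
  Pat Smith: $22.53

Top spender: Liam White ($247.38)

Liam White ($247.38)


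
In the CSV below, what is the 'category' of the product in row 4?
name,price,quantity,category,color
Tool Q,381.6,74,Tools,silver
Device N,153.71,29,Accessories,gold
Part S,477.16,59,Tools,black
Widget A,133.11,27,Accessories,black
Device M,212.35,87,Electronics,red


Query: Row 4 ('Widget A'), column 'category'
Value: Accessories

Accessories


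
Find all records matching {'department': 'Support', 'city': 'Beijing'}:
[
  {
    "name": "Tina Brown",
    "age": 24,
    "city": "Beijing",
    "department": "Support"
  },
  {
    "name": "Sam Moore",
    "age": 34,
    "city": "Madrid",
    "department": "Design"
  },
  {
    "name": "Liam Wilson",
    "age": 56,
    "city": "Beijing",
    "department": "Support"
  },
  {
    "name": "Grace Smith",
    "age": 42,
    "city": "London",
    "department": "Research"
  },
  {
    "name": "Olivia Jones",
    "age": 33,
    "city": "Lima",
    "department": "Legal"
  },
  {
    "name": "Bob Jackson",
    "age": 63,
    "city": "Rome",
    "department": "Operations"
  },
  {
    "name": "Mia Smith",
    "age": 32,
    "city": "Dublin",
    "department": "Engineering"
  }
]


Search criteria: {'department': 'Support', 'city': 'Beijing'}

Checking 7 records:
  Tina Brown: {department: Support, city: Beijing} <-- MATCH
  Sam Moore: {department: Design, city: Madrid}
  Liam Wilson: {department: Support, city: Beijing} <-- MATCH
  Grace Smith: {department: Research, city: London}
  Olivia Jones: {department: Legal, city: Lima}
  Bob Jackson: {department: Operations, city: Rome}
  Mia Smith: {department: Engineering, city: Dublin}

Matches: ["Tina Brown", "Liam Wilson"]

["Tina Brown", "Liam Wilson"]


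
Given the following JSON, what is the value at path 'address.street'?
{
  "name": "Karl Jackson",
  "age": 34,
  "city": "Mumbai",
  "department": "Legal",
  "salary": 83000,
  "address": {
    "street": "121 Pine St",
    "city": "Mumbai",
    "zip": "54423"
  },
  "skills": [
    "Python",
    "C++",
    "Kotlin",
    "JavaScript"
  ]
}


Query: address.street
Path: address -> street
Value: 121 Pine St

121 Pine St
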